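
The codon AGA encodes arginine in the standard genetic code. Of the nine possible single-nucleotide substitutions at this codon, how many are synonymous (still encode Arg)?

Position 1: CGA → 1 synonymous.
Position 2: none → 0 synonymous.
Position 3: AGG → 1 synonymous.
Total: 1 + 0 + 1 = 2.

2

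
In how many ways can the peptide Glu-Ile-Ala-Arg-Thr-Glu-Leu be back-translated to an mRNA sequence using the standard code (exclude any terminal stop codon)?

Glu: 2 codons.
Ile: 3 codons.
Ala: 4 codons.
Arg: 6 codons.
Thr: 4 codons.
Glu: 2 codons.
Leu: 6 codons.
2 × 3 × 4 × 6 × 4 × 2 × 6 = 6912.

6912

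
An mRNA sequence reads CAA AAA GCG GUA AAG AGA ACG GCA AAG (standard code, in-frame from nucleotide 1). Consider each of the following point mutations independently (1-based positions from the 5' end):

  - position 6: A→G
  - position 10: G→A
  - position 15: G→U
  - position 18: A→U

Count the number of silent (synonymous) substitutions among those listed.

Codon 2: AAA (Lys) → AAG (Lys) — synonymous.
Codon 4: GUA (Val) → AUA (Ile) — missense.
Codon 5: AAG (Lys) → AAU (Asn) — missense.
Codon 6: AGA (Arg) → AGU (Ser) — missense.
Synonymous: 1 of 4.

1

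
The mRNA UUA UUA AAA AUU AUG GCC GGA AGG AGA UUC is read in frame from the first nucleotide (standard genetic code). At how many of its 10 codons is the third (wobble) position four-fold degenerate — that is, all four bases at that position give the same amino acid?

2

Codon 1 UUA (Leu): third position 2-fold.
Codon 2 UUA (Leu): third position 2-fold.
Codon 3 AAA (Lys): third position 2-fold.
Codon 4 AUU (Ile): third position 3-fold.
Codon 5 AUG (Met): third position 1-fold.
Codon 6 GCC (Ala): third position 4-fold.
Codon 7 GGA (Gly): third position 4-fold.
Codon 8 AGG (Arg): third position 2-fold.
Codon 9 AGA (Arg): third position 2-fold.
Codon 10 UUC (Phe): third position 2-fold.
Four-fold degenerate third positions: 2.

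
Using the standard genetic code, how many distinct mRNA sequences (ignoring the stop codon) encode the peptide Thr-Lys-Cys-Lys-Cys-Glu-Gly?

Thr: 4 codons.
Lys: 2 codons.
Cys: 2 codons.
Lys: 2 codons.
Cys: 2 codons.
Glu: 2 codons.
Gly: 4 codons.
4 × 2 × 2 × 2 × 2 × 2 × 4 = 512.

512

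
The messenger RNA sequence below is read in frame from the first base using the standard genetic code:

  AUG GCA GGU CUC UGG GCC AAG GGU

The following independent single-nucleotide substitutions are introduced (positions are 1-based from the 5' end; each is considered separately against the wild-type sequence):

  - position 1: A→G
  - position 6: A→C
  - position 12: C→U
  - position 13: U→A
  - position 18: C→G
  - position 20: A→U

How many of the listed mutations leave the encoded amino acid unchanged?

3

Codon 1: AUG (Met) → GUG (Val) — missense.
Codon 2: GCA (Ala) → GCC (Ala) — synonymous.
Codon 4: CUC (Leu) → CUU (Leu) — synonymous.
Codon 5: UGG (Trp) → AGG (Arg) — missense.
Codon 6: GCC (Ala) → GCG (Ala) — synonymous.
Codon 7: AAG (Lys) → AUG (Met) — missense.
Synonymous: 3 of 6.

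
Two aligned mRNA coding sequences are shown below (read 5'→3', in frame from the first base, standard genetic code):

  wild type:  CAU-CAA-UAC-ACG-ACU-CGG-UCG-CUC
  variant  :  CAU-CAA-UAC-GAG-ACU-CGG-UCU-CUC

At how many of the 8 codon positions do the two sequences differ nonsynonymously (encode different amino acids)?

1

Codon 1: CAU His / CAU His — identical.
Codon 2: CAA Gln / CAA Gln — identical.
Codon 3: UAC Tyr / UAC Tyr — identical.
Codon 4: ACG Thr / GAG Glu — nonsynonymous.
Codon 5: ACU Thr / ACU Thr — identical.
Codon 6: CGG Arg / CGG Arg — identical.
Codon 7: UCG Ser / UCU Ser — synonymous.
Codon 8: CUC Leu / CUC Leu — identical.
Nonsynonymous differences: 1.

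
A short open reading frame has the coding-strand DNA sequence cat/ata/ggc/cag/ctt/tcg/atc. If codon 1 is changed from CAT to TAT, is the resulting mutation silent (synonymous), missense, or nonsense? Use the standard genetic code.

Position 1 falls in codon 1: CAT → His.
After the substitution the codon is TAT → Tyr.
His ≠ Tyr, so this is a missense mutation.

missense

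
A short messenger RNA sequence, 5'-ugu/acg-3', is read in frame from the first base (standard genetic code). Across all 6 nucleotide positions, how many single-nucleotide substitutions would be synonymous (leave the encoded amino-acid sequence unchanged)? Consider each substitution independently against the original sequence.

Codon 1 (UGU, Cys): 1 synonymous substitution.
Codon 2 (ACG, Thr): 3 synonymous substitutions.
Total: 1 + 3 = 4.

4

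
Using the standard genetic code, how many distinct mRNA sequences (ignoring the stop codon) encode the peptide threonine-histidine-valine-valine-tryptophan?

Thr: 4 codons.
His: 2 codons.
Val: 4 codons.
Val: 4 codons.
Trp: 1 codon.
4 × 2 × 4 × 4 × 1 = 128.

128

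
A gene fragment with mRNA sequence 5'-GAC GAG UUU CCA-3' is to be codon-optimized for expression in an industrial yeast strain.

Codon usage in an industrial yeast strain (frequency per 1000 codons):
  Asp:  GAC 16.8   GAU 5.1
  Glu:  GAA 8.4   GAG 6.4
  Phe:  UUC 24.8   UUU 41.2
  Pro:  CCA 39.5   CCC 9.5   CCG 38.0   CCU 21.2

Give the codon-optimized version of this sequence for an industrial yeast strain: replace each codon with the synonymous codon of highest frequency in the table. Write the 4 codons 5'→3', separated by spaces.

Codon 1 (Asp): best is GAC at 16.8.
Codon 2 (Glu): best is GAA at 8.4.
Codon 3 (Phe): best is UUU at 41.2.
Codon 4 (Pro): best is CCA at 39.5.

GAC GAA UUU CCA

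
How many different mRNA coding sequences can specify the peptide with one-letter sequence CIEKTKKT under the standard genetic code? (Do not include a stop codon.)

Cys: 2 codons.
Ile: 3 codons.
Glu: 2 codons.
Lys: 2 codons.
Thr: 4 codons.
Lys: 2 codons.
Lys: 2 codons.
Thr: 4 codons.
2 × 3 × 2 × 2 × 4 × 2 × 2 × 4 = 1536.

1536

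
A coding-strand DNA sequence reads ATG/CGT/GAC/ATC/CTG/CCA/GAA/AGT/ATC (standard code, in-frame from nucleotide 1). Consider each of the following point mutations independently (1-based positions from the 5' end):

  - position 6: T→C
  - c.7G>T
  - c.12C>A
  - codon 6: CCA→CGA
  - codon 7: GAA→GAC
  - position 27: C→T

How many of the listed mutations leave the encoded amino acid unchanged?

Codon 2: CGT (Arg) → CGC (Arg) — synonymous.
Codon 3: GAC (Asp) → TAC (Tyr) — missense.
Codon 4: ATC (Ile) → ATA (Ile) — synonymous.
Codon 6: CCA (Pro) → CGA (Arg) — missense.
Codon 7: GAA (Glu) → GAC (Asp) — missense.
Codon 9: ATC (Ile) → ATT (Ile) — synonymous.
Synonymous: 3 of 6.

3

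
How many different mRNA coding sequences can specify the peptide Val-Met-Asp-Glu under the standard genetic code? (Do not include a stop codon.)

Val: 4 codons.
Met: 1 codon.
Asp: 2 codons.
Glu: 2 codons.
4 × 1 × 2 × 2 = 16.

16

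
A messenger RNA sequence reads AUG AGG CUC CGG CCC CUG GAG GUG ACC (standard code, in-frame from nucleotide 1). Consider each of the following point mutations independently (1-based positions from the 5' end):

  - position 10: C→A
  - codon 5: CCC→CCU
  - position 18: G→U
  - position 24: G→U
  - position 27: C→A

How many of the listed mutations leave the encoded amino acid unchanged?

Codon 4: CGG (Arg) → AGG (Arg) — synonymous.
Codon 5: CCC (Pro) → CCU (Pro) — synonymous.
Codon 6: CUG (Leu) → CUU (Leu) — synonymous.
Codon 8: GUG (Val) → GUU (Val) — synonymous.
Codon 9: ACC (Thr) → ACA (Thr) — synonymous.
Synonymous: 5 of 5.

5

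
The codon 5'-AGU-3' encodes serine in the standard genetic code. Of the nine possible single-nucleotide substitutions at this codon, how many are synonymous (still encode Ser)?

Position 1: none → 0 synonymous.
Position 2: none → 0 synonymous.
Position 3: AGC → 1 synonymous.
Total: 0 + 0 + 1 = 1.

1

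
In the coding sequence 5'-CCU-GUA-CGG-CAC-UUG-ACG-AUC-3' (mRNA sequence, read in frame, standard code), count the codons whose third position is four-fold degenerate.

4

Codon 1 CCU (Pro): third position 4-fold.
Codon 2 GUA (Val): third position 4-fold.
Codon 3 CGG (Arg): third position 4-fold.
Codon 4 CAC (His): third position 2-fold.
Codon 5 UUG (Leu): third position 2-fold.
Codon 6 ACG (Thr): third position 4-fold.
Codon 7 AUC (Ile): third position 3-fold.
Four-fold degenerate third positions: 4.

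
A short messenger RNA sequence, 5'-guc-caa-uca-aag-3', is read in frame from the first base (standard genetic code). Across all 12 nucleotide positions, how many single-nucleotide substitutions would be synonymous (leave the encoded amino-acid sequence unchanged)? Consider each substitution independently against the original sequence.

8

Codon 1 (GUC, Val): 3 synonymous substitutions.
Codon 2 (CAA, Gln): 1 synonymous substitution.
Codon 3 (UCA, Ser): 3 synonymous substitutions.
Codon 4 (AAG, Lys): 1 synonymous substitution.
Total: 3 + 1 + 3 + 1 = 8.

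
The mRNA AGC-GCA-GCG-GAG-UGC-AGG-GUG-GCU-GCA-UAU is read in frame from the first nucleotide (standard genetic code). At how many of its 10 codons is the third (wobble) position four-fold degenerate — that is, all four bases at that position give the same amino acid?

Codon 1 AGC (Ser): third position 2-fold.
Codon 2 GCA (Ala): third position 4-fold.
Codon 3 GCG (Ala): third position 4-fold.
Codon 4 GAG (Glu): third position 2-fold.
Codon 5 UGC (Cys): third position 2-fold.
Codon 6 AGG (Arg): third position 2-fold.
Codon 7 GUG (Val): third position 4-fold.
Codon 8 GCU (Ala): third position 4-fold.
Codon 9 GCA (Ala): third position 4-fold.
Codon 10 UAU (Tyr): third position 2-fold.
Four-fold degenerate third positions: 5.

5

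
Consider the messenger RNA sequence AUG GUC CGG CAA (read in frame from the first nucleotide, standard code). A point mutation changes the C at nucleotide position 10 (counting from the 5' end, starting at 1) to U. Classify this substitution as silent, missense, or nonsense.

nonsense

Position 10 falls in codon 4: CAA → Gln.
After the substitution the codon is UAA → Stop.
The new codon is a stop codon, so this is a nonsense mutation.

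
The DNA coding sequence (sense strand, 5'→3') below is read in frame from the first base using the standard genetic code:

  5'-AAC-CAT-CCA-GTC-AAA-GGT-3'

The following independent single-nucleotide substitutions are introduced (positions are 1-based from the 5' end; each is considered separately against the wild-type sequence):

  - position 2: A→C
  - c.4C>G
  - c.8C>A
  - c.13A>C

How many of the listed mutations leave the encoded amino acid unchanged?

0

Codon 1: AAC (Asn) → ACC (Thr) — missense.
Codon 2: CAT (His) → GAT (Asp) — missense.
Codon 3: CCA (Pro) → CAA (Gln) — missense.
Codon 5: AAA (Lys) → CAA (Gln) — missense.
Synonymous: 0 of 4.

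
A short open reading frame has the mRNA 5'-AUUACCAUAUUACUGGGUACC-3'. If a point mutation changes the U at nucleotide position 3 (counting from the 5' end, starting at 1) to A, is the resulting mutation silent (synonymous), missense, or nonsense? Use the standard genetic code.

silent

Position 3 falls in codon 1: AUU → Ile.
After the substitution the codon is AUA → Ile.
Both encode Ile, so the change is synonymous.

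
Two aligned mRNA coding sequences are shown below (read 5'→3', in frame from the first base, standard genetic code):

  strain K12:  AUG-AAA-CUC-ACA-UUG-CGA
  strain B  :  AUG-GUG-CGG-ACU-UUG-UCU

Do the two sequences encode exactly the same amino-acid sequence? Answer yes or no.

Codon 1: AUG Met / AUG Met — identical.
Codon 2: AAA Lys / GUG Val — nonsynonymous.
Codon 3: CUC Leu / CGG Arg — nonsynonymous.
Codon 4: ACA Thr / ACU Thr — synonymous.
Codon 5: UUG Leu / UUG Leu — identical.
Codon 6: CGA Arg / UCU Ser — nonsynonymous.
Nonsynonymous differences: 3 → different protein.

no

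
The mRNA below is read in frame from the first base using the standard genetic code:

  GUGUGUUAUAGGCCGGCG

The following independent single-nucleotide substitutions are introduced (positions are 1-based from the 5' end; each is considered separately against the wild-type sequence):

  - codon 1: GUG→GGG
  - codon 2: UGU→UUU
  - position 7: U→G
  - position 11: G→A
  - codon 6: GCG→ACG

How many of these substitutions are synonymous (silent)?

Codon 1: GUG (Val) → GGG (Gly) — missense.
Codon 2: UGU (Cys) → UUU (Phe) — missense.
Codon 3: UAU (Tyr) → GAU (Asp) — missense.
Codon 4: AGG (Arg) → AAG (Lys) — missense.
Codon 6: GCG (Ala) → ACG (Thr) — missense.
Synonymous: 0 of 5.

0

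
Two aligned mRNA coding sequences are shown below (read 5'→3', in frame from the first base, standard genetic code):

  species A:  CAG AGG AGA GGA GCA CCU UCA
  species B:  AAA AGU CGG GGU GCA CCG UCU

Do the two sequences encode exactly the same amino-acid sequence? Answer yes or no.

Codon 1: CAG Gln / AAA Lys — nonsynonymous.
Codon 2: AGG Arg / AGU Ser — nonsynonymous.
Codon 3: AGA Arg / CGG Arg — synonymous.
Codon 4: GGA Gly / GGU Gly — synonymous.
Codon 5: GCA Ala / GCA Ala — identical.
Codon 6: CCU Pro / CCG Pro — synonymous.
Codon 7: UCA Ser / UCU Ser — synonymous.
Nonsynonymous differences: 2 → different protein.

no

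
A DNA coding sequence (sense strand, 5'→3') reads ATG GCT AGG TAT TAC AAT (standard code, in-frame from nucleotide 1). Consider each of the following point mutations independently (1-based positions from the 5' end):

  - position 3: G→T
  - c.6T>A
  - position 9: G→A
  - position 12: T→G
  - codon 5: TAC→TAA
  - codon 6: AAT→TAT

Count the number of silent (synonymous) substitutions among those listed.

2

Codon 1: ATG (Met) → ATT (Ile) — missense.
Codon 2: GCT (Ala) → GCA (Ala) — synonymous.
Codon 3: AGG (Arg) → AGA (Arg) — synonymous.
Codon 4: TAT (Tyr) → TAG (Stop) — nonsense.
Codon 5: TAC (Tyr) → TAA (Stop) — nonsense.
Codon 6: AAT (Asn) → TAT (Tyr) — missense.
Synonymous: 2 of 6.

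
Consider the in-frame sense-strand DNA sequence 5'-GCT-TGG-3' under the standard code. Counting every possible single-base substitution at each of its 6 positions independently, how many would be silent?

3

Codon 1 (GCT, Ala): 3 synonymous substitutions.
Codon 2 (TGG, Trp): 0 synonymous substitutions.
Total: 3 + 0 = 3.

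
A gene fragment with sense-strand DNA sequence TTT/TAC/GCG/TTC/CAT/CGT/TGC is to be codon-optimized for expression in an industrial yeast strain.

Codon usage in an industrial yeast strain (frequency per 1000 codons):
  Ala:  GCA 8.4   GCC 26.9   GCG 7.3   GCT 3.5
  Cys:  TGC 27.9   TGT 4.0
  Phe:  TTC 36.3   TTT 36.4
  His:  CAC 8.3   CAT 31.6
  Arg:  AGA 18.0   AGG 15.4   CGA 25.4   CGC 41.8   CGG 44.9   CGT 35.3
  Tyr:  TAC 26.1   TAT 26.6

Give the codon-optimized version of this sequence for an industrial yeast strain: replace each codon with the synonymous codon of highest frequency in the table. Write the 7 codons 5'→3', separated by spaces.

Codon 1 (Phe): best is TTT at 36.4.
Codon 2 (Tyr): best is TAT at 26.6.
Codon 3 (Ala): best is GCC at 26.9.
Codon 4 (Phe): best is TTT at 36.4.
Codon 5 (His): best is CAT at 31.6.
Codon 6 (Arg): best is CGG at 44.9.
Codon 7 (Cys): best is TGC at 27.9.

TTT TAT GCC TTT CAT CGG TGC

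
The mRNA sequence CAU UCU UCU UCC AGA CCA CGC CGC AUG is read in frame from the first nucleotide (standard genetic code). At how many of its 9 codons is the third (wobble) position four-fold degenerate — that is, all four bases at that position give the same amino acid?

6

Codon 1 CAU (His): third position 2-fold.
Codon 2 UCU (Ser): third position 4-fold.
Codon 3 UCU (Ser): third position 4-fold.
Codon 4 UCC (Ser): third position 4-fold.
Codon 5 AGA (Arg): third position 2-fold.
Codon 6 CCA (Pro): third position 4-fold.
Codon 7 CGC (Arg): third position 4-fold.
Codon 8 CGC (Arg): third position 4-fold.
Codon 9 AUG (Met): third position 1-fold.
Four-fold degenerate third positions: 6.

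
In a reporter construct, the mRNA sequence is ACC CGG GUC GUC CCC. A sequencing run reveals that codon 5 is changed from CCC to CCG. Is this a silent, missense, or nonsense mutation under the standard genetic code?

Position 15 falls in codon 5: CCC → Pro.
After the substitution the codon is CCG → Pro.
Both encode Pro, so the change is synonymous.

silent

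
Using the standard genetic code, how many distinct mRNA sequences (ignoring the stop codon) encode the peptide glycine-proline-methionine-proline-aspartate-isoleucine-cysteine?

Gly: 4 codons.
Pro: 4 codons.
Met: 1 codon.
Pro: 4 codons.
Asp: 2 codons.
Ile: 3 codons.
Cys: 2 codons.
4 × 4 × 1 × 4 × 2 × 3 × 2 = 768.

768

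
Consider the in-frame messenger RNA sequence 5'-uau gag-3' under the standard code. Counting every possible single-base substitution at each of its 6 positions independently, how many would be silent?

Codon 1 (UAU, Tyr): 1 synonymous substitution.
Codon 2 (GAG, Glu): 1 synonymous substitution.
Total: 1 + 1 = 2.

2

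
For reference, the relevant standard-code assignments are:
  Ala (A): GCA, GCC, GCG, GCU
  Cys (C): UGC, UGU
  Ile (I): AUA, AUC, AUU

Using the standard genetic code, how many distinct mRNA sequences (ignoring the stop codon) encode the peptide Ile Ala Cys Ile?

Ile: 3 codons.
Ala: 4 codons.
Cys: 2 codons.
Ile: 3 codons.
3 × 4 × 2 × 3 = 72.

72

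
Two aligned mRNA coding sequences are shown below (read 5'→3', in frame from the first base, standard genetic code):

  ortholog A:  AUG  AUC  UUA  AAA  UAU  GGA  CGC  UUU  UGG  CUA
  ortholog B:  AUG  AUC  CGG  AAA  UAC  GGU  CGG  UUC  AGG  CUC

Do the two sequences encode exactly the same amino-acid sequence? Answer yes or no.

no

Codon 1: AUG Met / AUG Met — identical.
Codon 2: AUC Ile / AUC Ile — identical.
Codon 3: UUA Leu / CGG Arg — nonsynonymous.
Codon 4: AAA Lys / AAA Lys — identical.
Codon 5: UAU Tyr / UAC Tyr — synonymous.
Codon 6: GGA Gly / GGU Gly — synonymous.
Codon 7: CGC Arg / CGG Arg — synonymous.
Codon 8: UUU Phe / UUC Phe — synonymous.
Codon 9: UGG Trp / AGG Arg — nonsynonymous.
Codon 10: CUA Leu / CUC Leu — synonymous.
Nonsynonymous differences: 2 → different protein.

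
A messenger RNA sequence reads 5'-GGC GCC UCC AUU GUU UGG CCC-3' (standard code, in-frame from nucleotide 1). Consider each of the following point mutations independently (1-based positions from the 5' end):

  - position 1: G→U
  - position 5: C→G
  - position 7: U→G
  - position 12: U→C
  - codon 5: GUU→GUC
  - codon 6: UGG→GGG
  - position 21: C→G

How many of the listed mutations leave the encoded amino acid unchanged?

Codon 1: GGC (Gly) → UGC (Cys) — missense.
Codon 2: GCC (Ala) → GGC (Gly) — missense.
Codon 3: UCC (Ser) → GCC (Ala) — missense.
Codon 4: AUU (Ile) → AUC (Ile) — synonymous.
Codon 5: GUU (Val) → GUC (Val) — synonymous.
Codon 6: UGG (Trp) → GGG (Gly) — missense.
Codon 7: CCC (Pro) → CCG (Pro) — synonymous.
Synonymous: 3 of 7.

3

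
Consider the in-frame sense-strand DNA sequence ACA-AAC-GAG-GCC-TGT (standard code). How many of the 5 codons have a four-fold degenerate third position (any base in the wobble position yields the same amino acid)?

2

Codon 1 ACA (Thr): third position 4-fold.
Codon 2 AAC (Asn): third position 2-fold.
Codon 3 GAG (Glu): third position 2-fold.
Codon 4 GCC (Ala): third position 4-fold.
Codon 5 TGT (Cys): third position 2-fold.
Four-fold degenerate third positions: 2.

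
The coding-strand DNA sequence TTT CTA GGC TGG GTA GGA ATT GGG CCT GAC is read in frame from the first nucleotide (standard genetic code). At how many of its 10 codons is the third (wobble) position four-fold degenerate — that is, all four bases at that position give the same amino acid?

6

Codon 1 TTT (Phe): third position 2-fold.
Codon 2 CTA (Leu): third position 4-fold.
Codon 3 GGC (Gly): third position 4-fold.
Codon 4 TGG (Trp): third position 1-fold.
Codon 5 GTA (Val): third position 4-fold.
Codon 6 GGA (Gly): third position 4-fold.
Codon 7 ATT (Ile): third position 3-fold.
Codon 8 GGG (Gly): third position 4-fold.
Codon 9 CCT (Pro): third position 4-fold.
Codon 10 GAC (Asp): third position 2-fold.
Four-fold degenerate third positions: 6.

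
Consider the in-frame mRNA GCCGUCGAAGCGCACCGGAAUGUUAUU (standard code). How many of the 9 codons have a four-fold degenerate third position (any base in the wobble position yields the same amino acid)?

Codon 1 GCC (Ala): third position 4-fold.
Codon 2 GUC (Val): third position 4-fold.
Codon 3 GAA (Glu): third position 2-fold.
Codon 4 GCG (Ala): third position 4-fold.
Codon 5 CAC (His): third position 2-fold.
Codon 6 CGG (Arg): third position 4-fold.
Codon 7 AAU (Asn): third position 2-fold.
Codon 8 GUU (Val): third position 4-fold.
Codon 9 AUU (Ile): third position 3-fold.
Four-fold degenerate third positions: 5.

5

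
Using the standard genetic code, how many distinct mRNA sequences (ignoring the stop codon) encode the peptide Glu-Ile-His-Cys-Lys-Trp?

Glu: 2 codons.
Ile: 3 codons.
His: 2 codons.
Cys: 2 codons.
Lys: 2 codons.
Trp: 1 codon.
2 × 3 × 2 × 2 × 2 × 1 = 48.

48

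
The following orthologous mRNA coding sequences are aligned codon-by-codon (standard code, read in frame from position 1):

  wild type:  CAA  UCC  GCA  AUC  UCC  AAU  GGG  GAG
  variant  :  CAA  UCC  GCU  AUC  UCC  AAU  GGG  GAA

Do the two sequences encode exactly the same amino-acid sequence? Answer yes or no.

Codon 1: CAA Gln / CAA Gln — identical.
Codon 2: UCC Ser / UCC Ser — identical.
Codon 3: GCA Ala / GCU Ala — synonymous.
Codon 4: AUC Ile / AUC Ile — identical.
Codon 5: UCC Ser / UCC Ser — identical.
Codon 6: AAU Asn / AAU Asn — identical.
Codon 7: GGG Gly / GGG Gly — identical.
Codon 8: GAG Glu / GAA Glu — synonymous.
Nonsynonymous differences: 0 → same protein.

yes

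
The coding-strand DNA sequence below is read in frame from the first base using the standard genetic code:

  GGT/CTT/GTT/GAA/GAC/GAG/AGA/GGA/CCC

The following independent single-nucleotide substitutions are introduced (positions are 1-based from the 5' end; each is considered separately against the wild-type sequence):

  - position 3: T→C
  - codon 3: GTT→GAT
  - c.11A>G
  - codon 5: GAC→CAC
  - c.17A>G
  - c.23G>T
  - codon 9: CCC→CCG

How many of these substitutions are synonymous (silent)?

Codon 1: GGT (Gly) → GGC (Gly) — synonymous.
Codon 3: GTT (Val) → GAT (Asp) — missense.
Codon 4: GAA (Glu) → GGA (Gly) — missense.
Codon 5: GAC (Asp) → CAC (His) — missense.
Codon 6: GAG (Glu) → GGG (Gly) — missense.
Codon 8: GGA (Gly) → GTA (Val) — missense.
Codon 9: CCC (Pro) → CCG (Pro) — synonymous.
Synonymous: 2 of 7.

2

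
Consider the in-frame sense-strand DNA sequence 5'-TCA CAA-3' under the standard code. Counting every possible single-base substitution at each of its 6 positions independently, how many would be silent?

Codon 1 (TCA, Ser): 3 synonymous substitutions.
Codon 2 (CAA, Gln): 1 synonymous substitution.
Total: 3 + 1 = 4.

4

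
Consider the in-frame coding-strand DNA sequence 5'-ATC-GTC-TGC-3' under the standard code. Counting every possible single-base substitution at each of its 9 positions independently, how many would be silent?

Codon 1 (ATC, Ile): 2 synonymous substitutions.
Codon 2 (GTC, Val): 3 synonymous substitutions.
Codon 3 (TGC, Cys): 1 synonymous substitution.
Total: 2 + 3 + 1 = 6.

6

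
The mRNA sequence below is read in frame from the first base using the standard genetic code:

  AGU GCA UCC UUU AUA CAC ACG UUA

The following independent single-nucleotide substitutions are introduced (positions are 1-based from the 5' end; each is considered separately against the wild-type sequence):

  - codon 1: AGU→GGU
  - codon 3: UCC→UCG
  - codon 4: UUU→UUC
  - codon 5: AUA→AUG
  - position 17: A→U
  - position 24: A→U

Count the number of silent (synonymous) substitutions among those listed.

Codon 1: AGU (Ser) → GGU (Gly) — missense.
Codon 3: UCC (Ser) → UCG (Ser) — synonymous.
Codon 4: UUU (Phe) → UUC (Phe) — synonymous.
Codon 5: AUA (Ile) → AUG (Met) — missense.
Codon 6: CAC (His) → CUC (Leu) — missense.
Codon 8: UUA (Leu) → UUU (Phe) — missense.
Synonymous: 2 of 6.

2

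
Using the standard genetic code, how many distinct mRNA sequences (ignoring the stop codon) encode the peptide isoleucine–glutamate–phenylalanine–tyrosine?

24

Ile: 3 codons.
Glu: 2 codons.
Phe: 2 codons.
Tyr: 2 codons.
3 × 2 × 2 × 2 = 24.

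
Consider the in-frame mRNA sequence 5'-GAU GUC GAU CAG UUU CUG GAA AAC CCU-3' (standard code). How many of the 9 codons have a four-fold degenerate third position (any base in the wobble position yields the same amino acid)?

Codon 1 GAU (Asp): third position 2-fold.
Codon 2 GUC (Val): third position 4-fold.
Codon 3 GAU (Asp): third position 2-fold.
Codon 4 CAG (Gln): third position 2-fold.
Codon 5 UUU (Phe): third position 2-fold.
Codon 6 CUG (Leu): third position 4-fold.
Codon 7 GAA (Glu): third position 2-fold.
Codon 8 AAC (Asn): third position 2-fold.
Codon 9 CCU (Pro): third position 4-fold.
Four-fold degenerate third positions: 3.

3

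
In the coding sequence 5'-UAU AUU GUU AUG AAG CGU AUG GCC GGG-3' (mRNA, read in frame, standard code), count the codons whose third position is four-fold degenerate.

4

Codon 1 UAU (Tyr): third position 2-fold.
Codon 2 AUU (Ile): third position 3-fold.
Codon 3 GUU (Val): third position 4-fold.
Codon 4 AUG (Met): third position 1-fold.
Codon 5 AAG (Lys): third position 2-fold.
Codon 6 CGU (Arg): third position 4-fold.
Codon 7 AUG (Met): third position 1-fold.
Codon 8 GCC (Ala): third position 4-fold.
Codon 9 GGG (Gly): third position 4-fold.
Four-fold degenerate third positions: 4.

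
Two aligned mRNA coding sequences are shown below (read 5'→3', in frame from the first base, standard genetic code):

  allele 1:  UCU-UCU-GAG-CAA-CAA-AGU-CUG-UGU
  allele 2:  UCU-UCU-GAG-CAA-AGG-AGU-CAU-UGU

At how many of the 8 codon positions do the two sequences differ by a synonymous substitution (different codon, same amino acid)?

Codon 1: UCU Ser / UCU Ser — identical.
Codon 2: UCU Ser / UCU Ser — identical.
Codon 3: GAG Glu / GAG Glu — identical.
Codon 4: CAA Gln / CAA Gln — identical.
Codon 5: CAA Gln / AGG Arg — nonsynonymous.
Codon 6: AGU Ser / AGU Ser — identical.
Codon 7: CUG Leu / CAU His — nonsynonymous.
Codon 8: UGU Cys / UGU Cys — identical.
Synonymous differences: 0.

0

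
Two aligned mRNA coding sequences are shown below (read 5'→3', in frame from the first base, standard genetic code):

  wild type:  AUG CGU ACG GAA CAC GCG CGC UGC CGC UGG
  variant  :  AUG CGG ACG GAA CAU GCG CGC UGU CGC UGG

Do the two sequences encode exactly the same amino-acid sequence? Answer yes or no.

yes

Codon 1: AUG Met / AUG Met — identical.
Codon 2: CGU Arg / CGG Arg — synonymous.
Codon 3: ACG Thr / ACG Thr — identical.
Codon 4: GAA Glu / GAA Glu — identical.
Codon 5: CAC His / CAU His — synonymous.
Codon 6: GCG Ala / GCG Ala — identical.
Codon 7: CGC Arg / CGC Arg — identical.
Codon 8: UGC Cys / UGU Cys — synonymous.
Codon 9: CGC Arg / CGC Arg — identical.
Codon 10: UGG Trp / UGG Trp — identical.
Nonsynonymous differences: 0 → same protein.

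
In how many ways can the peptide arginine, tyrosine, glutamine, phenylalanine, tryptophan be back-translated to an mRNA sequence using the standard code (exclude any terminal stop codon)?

48

Arg: 6 codons.
Tyr: 2 codons.
Gln: 2 codons.
Phe: 2 codons.
Trp: 1 codon.
6 × 2 × 2 × 2 × 1 = 48.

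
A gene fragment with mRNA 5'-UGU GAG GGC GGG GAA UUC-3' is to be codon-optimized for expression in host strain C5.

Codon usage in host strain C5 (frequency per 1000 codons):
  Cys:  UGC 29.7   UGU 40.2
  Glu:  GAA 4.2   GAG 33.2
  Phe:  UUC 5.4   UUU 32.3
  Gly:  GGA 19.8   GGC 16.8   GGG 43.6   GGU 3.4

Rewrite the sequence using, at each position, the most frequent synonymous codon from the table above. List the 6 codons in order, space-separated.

UGU GAG GGG GGG GAG UUU

Codon 1 (Cys): best is UGU at 40.2.
Codon 2 (Glu): best is GAG at 33.2.
Codon 3 (Gly): best is GGG at 43.6.
Codon 4 (Gly): best is GGG at 43.6.
Codon 5 (Glu): best is GAG at 33.2.
Codon 6 (Phe): best is UUU at 32.3.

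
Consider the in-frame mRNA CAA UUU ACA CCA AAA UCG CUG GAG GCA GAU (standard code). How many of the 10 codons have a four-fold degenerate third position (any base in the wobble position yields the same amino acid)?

5

Codon 1 CAA (Gln): third position 2-fold.
Codon 2 UUU (Phe): third position 2-fold.
Codon 3 ACA (Thr): third position 4-fold.
Codon 4 CCA (Pro): third position 4-fold.
Codon 5 AAA (Lys): third position 2-fold.
Codon 6 UCG (Ser): third position 4-fold.
Codon 7 CUG (Leu): third position 4-fold.
Codon 8 GAG (Glu): third position 2-fold.
Codon 9 GCA (Ala): third position 4-fold.
Codon 10 GAU (Asp): third position 2-fold.
Four-fold degenerate third positions: 5.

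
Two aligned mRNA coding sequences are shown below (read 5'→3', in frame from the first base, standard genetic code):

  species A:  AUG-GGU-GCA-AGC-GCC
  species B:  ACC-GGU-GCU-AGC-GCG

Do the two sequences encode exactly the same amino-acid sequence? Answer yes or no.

Codon 1: AUG Met / ACC Thr — nonsynonymous.
Codon 2: GGU Gly / GGU Gly — identical.
Codon 3: GCA Ala / GCU Ala — synonymous.
Codon 4: AGC Ser / AGC Ser — identical.
Codon 5: GCC Ala / GCG Ala — synonymous.
Nonsynonymous differences: 1 → different protein.

no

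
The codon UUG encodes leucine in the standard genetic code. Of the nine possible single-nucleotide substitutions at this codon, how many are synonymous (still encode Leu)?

Position 1: CUG → 1 synonymous.
Position 2: none → 0 synonymous.
Position 3: UUA → 1 synonymous.
Total: 1 + 0 + 1 = 2.

2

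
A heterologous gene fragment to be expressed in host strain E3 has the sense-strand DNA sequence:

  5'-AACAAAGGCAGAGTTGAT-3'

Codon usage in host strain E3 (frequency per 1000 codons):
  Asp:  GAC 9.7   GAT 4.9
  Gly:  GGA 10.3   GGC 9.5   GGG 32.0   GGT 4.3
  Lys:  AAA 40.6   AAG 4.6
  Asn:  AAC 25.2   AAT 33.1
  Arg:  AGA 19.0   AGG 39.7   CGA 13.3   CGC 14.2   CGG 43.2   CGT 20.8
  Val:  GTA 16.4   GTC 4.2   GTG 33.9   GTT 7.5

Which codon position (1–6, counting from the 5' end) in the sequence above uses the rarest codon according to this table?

Codon 1 AAC (Asn): 25.2 per 1000.
Codon 2 AAA (Lys): 40.6 per 1000.
Codon 3 GGC (Gly): 9.5 per 1000.
Codon 4 AGA (Arg): 19.0 per 1000.
Codon 5 GTT (Val): 7.5 per 1000.
Codon 6 GAT (Asp): 4.9 per 1000.
Lowest frequency is 4.9 at codon 6.

6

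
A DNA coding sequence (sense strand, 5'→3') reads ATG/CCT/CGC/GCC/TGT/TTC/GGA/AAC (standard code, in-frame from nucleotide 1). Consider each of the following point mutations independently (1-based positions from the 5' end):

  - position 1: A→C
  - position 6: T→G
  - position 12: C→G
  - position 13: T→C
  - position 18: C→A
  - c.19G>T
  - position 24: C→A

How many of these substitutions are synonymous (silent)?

2

Codon 1: ATG (Met) → CTG (Leu) — missense.
Codon 2: CCT (Pro) → CCG (Pro) — synonymous.
Codon 4: GCC (Ala) → GCG (Ala) — synonymous.
Codon 5: TGT (Cys) → CGT (Arg) — missense.
Codon 6: TTC (Phe) → TTA (Leu) — missense.
Codon 7: GGA (Gly) → TGA (Stop) — nonsense.
Codon 8: AAC (Asn) → AAA (Lys) — missense.
Synonymous: 2 of 7.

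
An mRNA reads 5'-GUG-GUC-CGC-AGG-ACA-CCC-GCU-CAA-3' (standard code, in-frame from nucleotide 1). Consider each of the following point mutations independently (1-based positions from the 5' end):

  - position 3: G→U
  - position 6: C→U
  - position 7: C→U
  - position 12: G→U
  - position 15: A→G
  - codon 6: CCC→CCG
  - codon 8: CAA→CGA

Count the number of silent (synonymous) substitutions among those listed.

Codon 1: GUG (Val) → GUU (Val) — synonymous.
Codon 2: GUC (Val) → GUU (Val) — synonymous.
Codon 3: CGC (Arg) → UGC (Cys) — missense.
Codon 4: AGG (Arg) → AGU (Ser) — missense.
Codon 5: ACA (Thr) → ACG (Thr) — synonymous.
Codon 6: CCC (Pro) → CCG (Pro) — synonymous.
Codon 8: CAA (Gln) → CGA (Arg) — missense.
Synonymous: 4 of 7.

4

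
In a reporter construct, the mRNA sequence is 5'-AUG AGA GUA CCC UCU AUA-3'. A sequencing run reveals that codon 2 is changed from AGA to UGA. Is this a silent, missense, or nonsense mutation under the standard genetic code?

Position 4 falls in codon 2: AGA → Arg.
After the substitution the codon is UGA → Stop.
The new codon is a stop codon, so this is a nonsense mutation.

nonsense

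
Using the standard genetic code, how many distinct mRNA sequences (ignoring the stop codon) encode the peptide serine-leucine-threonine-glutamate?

288

Ser: 6 codons.
Leu: 6 codons.
Thr: 4 codons.
Glu: 2 codons.
6 × 6 × 4 × 2 = 288.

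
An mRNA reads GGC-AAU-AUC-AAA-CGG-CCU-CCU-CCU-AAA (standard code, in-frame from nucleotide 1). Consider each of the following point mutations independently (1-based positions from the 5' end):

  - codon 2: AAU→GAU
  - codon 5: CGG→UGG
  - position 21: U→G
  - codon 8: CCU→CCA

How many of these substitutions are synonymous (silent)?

2

Codon 2: AAU (Asn) → GAU (Asp) — missense.
Codon 5: CGG (Arg) → UGG (Trp) — missense.
Codon 7: CCU (Pro) → CCG (Pro) — synonymous.
Codon 8: CCU (Pro) → CCA (Pro) — synonymous.
Synonymous: 2 of 4.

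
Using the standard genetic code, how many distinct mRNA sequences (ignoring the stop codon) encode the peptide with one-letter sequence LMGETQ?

Leu: 6 codons.
Met: 1 codon.
Gly: 4 codons.
Glu: 2 codons.
Thr: 4 codons.
Gln: 2 codons.
6 × 1 × 4 × 2 × 4 × 2 = 384.

384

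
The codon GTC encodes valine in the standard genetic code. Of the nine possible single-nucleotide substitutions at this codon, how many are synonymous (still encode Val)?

Position 1: none → 0 synonymous.
Position 2: none → 0 synonymous.
Position 3: GTT, GTA, GTG → 3 synonymous.
Total: 0 + 0 + 3 = 3.

3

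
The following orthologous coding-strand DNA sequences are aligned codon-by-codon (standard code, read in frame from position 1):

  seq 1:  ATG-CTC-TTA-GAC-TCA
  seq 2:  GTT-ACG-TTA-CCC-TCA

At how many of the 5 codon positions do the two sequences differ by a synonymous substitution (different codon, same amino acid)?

Codon 1: ATG Met / GTT Val — nonsynonymous.
Codon 2: CTC Leu / ACG Thr — nonsynonymous.
Codon 3: TTA Leu / TTA Leu — identical.
Codon 4: GAC Asp / CCC Pro — nonsynonymous.
Codon 5: TCA Ser / TCA Ser — identical.
Synonymous differences: 0.

0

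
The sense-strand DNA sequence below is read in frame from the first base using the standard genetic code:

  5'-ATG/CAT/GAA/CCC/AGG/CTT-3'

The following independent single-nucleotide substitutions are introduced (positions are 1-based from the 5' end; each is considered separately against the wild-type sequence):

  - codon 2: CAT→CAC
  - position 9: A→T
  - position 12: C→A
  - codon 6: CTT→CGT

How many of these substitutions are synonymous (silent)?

Codon 2: CAT (His) → CAC (His) — synonymous.
Codon 3: GAA (Glu) → GAT (Asp) — missense.
Codon 4: CCC (Pro) → CCA (Pro) — synonymous.
Codon 6: CTT (Leu) → CGT (Arg) — missense.
Synonymous: 2 of 4.

2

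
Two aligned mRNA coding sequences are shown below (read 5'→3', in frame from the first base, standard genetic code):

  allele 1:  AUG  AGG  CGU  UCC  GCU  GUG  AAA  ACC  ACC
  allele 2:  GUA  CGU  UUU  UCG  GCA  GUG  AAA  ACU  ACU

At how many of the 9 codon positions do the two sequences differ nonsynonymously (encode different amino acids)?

2

Codon 1: AUG Met / GUA Val — nonsynonymous.
Codon 2: AGG Arg / CGU Arg — synonymous.
Codon 3: CGU Arg / UUU Phe — nonsynonymous.
Codon 4: UCC Ser / UCG Ser — synonymous.
Codon 5: GCU Ala / GCA Ala — synonymous.
Codon 6: GUG Val / GUG Val — identical.
Codon 7: AAA Lys / AAA Lys — identical.
Codon 8: ACC Thr / ACU Thr — synonymous.
Codon 9: ACC Thr / ACU Thr — synonymous.
Nonsynonymous differences: 2.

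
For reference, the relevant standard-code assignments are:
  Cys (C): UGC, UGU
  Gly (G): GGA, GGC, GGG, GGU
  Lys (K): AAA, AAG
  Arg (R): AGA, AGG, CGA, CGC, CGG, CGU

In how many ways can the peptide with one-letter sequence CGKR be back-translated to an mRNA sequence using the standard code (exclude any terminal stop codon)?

Cys: 2 codons.
Gly: 4 codons.
Lys: 2 codons.
Arg: 6 codons.
2 × 4 × 2 × 6 = 96.

96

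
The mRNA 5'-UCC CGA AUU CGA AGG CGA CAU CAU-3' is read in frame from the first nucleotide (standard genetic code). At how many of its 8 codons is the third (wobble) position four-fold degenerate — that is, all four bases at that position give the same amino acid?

4

Codon 1 UCC (Ser): third position 4-fold.
Codon 2 CGA (Arg): third position 4-fold.
Codon 3 AUU (Ile): third position 3-fold.
Codon 4 CGA (Arg): third position 4-fold.
Codon 5 AGG (Arg): third position 2-fold.
Codon 6 CGA (Arg): third position 4-fold.
Codon 7 CAU (His): third position 2-fold.
Codon 8 CAU (His): third position 2-fold.
Four-fold degenerate third positions: 4.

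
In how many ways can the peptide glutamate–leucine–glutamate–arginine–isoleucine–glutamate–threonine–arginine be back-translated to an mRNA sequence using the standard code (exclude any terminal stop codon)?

20736

Glu: 2 codons.
Leu: 6 codons.
Glu: 2 codons.
Arg: 6 codons.
Ile: 3 codons.
Glu: 2 codons.
Thr: 4 codons.
Arg: 6 codons.
2 × 6 × 2 × 6 × 3 × 2 × 4 × 6 = 20736.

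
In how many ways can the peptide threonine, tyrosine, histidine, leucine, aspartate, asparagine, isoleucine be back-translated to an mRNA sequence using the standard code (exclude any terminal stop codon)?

1152

Thr: 4 codons.
Tyr: 2 codons.
His: 2 codons.
Leu: 6 codons.
Asp: 2 codons.
Asn: 2 codons.
Ile: 3 codons.
4 × 2 × 2 × 6 × 2 × 2 × 3 = 1152.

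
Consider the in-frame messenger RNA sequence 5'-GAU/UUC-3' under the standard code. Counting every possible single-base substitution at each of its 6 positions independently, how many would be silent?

2

Codon 1 (GAU, Asp): 1 synonymous substitution.
Codon 2 (UUC, Phe): 1 synonymous substitution.
Total: 1 + 1 = 2.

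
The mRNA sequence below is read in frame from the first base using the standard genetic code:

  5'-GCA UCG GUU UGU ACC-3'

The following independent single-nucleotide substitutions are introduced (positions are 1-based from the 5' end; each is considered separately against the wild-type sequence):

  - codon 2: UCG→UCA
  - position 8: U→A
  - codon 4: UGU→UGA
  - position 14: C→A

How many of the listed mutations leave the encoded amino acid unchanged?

Codon 2: UCG (Ser) → UCA (Ser) — synonymous.
Codon 3: GUU (Val) → GAU (Asp) — missense.
Codon 4: UGU (Cys) → UGA (Stop) — nonsense.
Codon 5: ACC (Thr) → AAC (Asn) — missense.
Synonymous: 1 of 4.

1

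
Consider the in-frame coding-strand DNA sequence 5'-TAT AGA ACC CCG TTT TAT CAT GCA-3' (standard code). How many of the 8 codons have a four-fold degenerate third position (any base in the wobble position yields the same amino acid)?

3

Codon 1 TAT (Tyr): third position 2-fold.
Codon 2 AGA (Arg): third position 2-fold.
Codon 3 ACC (Thr): third position 4-fold.
Codon 4 CCG (Pro): third position 4-fold.
Codon 5 TTT (Phe): third position 2-fold.
Codon 6 TAT (Tyr): third position 2-fold.
Codon 7 CAT (His): third position 2-fold.
Codon 8 GCA (Ala): third position 4-fold.
Four-fold degenerate third positions: 3.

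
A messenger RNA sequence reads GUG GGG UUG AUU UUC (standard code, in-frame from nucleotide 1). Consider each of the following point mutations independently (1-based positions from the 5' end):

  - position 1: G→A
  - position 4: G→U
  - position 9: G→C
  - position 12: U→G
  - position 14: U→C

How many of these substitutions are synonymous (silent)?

0

Codon 1: GUG (Val) → AUG (Met) — missense.
Codon 2: GGG (Gly) → UGG (Trp) — missense.
Codon 3: UUG (Leu) → UUC (Phe) — missense.
Codon 4: AUU (Ile) → AUG (Met) — missense.
Codon 5: UUC (Phe) → UCC (Ser) — missense.
Synonymous: 0 of 5.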